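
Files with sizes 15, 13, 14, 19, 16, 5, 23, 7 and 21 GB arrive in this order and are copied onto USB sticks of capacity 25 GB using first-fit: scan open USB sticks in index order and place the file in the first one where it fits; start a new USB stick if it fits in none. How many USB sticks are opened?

7

  15 → USB stick 1 (new)  [load 15/25]
  13 → USB stick 2 (new)  [load 13/25]
  14 → USB stick 3 (new)  [load 14/25]
  19 → USB stick 4 (new)  [load 19/25]
  16 → USB stick 5 (new)  [load 16/25]
  5 → USB stick 1  [load 20/25]
  23 → USB stick 6 (new)  [load 23/25]
  7 → USB stick 2  [load 20/25]
  21 → USB stick 7 (new)  [load 21/25]
7 USB sticks opened.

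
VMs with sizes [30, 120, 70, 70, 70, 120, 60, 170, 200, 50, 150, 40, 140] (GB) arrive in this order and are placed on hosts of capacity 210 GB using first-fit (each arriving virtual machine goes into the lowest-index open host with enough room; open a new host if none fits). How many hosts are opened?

  30 → host 1 (new)  [load 30/210]
  120 → host 1  [load 150/210]
  70 → host 2 (new)  [load 70/210]
  70 → host 2  [load 140/210]
  70 → host 2  [load 210/210]
  120 → host 3 (new)  [load 120/210]
  60 → host 1  [load 210/210]
  170 → host 4 (new)  [load 170/210]
  200 → host 5 (new)  [load 200/210]
  50 → host 3  [load 170/210]
  150 → host 6 (new)  [load 150/210]
  40 → host 3  [load 210/210]
  140 → host 7 (new)  [load 140/210]
7 hosts opened.

7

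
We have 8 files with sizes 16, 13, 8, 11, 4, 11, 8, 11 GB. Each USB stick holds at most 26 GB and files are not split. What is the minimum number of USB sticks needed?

4

Total = 16 + 13 + 11 + 11 + 11 + 8 + 8 + 4 = 82 GB.
Lower bound: ⌈82/26⌉ = 4 USB sticks.
A packing using 4 USB sticks:
  USB stick 1: 16 + 8 = 24
  USB stick 2: 13 + 11 = 24
  USB stick 3: 11 + 11 + 4 = 26
  USB stick 4: 8 = 8
This matches the lower bound, so 4 is optimal.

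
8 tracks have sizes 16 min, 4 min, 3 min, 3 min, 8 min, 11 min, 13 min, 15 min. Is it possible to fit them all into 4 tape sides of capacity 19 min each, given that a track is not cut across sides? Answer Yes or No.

A valid assignment using 4 tape sides:
  side 1: 16 + 3 = 19
  side 2: 15 + 4 = 19
  side 3: 13 + 3 = 16
  side 4: 11 + 8 = 19
Every load is within 19 min, so 4 tape sides suffice.

Yes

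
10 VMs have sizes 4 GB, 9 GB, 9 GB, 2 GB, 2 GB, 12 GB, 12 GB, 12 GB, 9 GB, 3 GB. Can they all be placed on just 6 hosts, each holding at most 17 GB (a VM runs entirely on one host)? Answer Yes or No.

Yes

A valid assignment using 6 hosts:
  host 1: 12 + 4 = 16
  host 2: 12 + 3 + 2 = 17
  host 3: 12 + 2 = 14
  host 4: 9 = 9
  host 5: 9 = 9
  host 6: 9 = 9
Every load is within 17 GB, so 6 hosts suffice.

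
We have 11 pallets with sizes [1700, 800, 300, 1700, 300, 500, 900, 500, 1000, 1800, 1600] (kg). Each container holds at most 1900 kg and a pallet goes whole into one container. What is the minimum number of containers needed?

7

Total = 1800 + 1700 + 1700 + 1600 + 1000 + 900 + 800 + 500 + 500 + 300 + 300 = 11100 kg.
Lower bound: ⌈11100/1900⌉ = 6 containers.
A packing using 7 containers:
  container 1: 1800 = 1800
  container 2: 1700 = 1700
  container 3: 1700 = 1700
  container 4: 1600 + 300 = 1900
  container 5: 1000 + 900 = 1900
  container 6: 800 + 500 + 500 = 1800
  container 7: 300 = 300
No arrangement into 6 containers stays within capacity, so 7 is optimal.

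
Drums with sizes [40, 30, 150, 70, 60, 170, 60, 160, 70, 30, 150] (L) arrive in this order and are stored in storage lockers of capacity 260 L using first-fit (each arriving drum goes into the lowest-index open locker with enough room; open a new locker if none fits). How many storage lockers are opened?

5

  40 → locker 1 (new)  [load 40/260]
  30 → locker 1  [load 70/260]
  150 → locker 1  [load 220/260]
  70 → locker 2 (new)  [load 70/260]
  60 → locker 2  [load 130/260]
  170 → locker 3 (new)  [load 170/260]
  60 → locker 2  [load 190/260]
  160 → locker 4 (new)  [load 160/260]
  70 → locker 2  [load 260/260]
  30 → locker 1  [load 250/260]
  150 → locker 5 (new)  [load 150/260]
5 storage lockers opened.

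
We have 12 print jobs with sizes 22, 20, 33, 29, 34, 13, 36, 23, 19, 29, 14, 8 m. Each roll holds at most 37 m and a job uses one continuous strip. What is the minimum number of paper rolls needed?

9

Total = 36 + 34 + 33 + 29 + 29 + 23 + 22 + 20 + 19 + 14 + 13 + 8 = 280 m.
Lower bound: ⌈280/37⌉ = 8 paper rolls.
Also, 9 print jobs each exceed 37/2 m, and no two of those can share a roll, so at least 9 paper rolls are needed.
A packing using 9 paper rolls:
  roll 1: 36 = 36
  roll 2: 34 = 34
  roll 3: 33 = 33
  roll 4: 29 + 8 = 37
  roll 5: 29 = 29
  roll 6: 23 + 14 = 37
  roll 7: 22 + 13 = 35
  roll 8: 20 = 20
  roll 9: 19 = 19
This matches the lower bound, so 9 is optimal.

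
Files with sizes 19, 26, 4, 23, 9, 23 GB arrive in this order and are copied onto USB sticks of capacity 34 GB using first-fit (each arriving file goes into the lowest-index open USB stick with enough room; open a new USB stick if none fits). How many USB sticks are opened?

  19 → USB stick 1 (new)  [load 19/34]
  26 → USB stick 2 (new)  [load 26/34]
  4 → USB stick 1  [load 23/34]
  23 → USB stick 3 (new)  [load 23/34]
  9 → USB stick 1  [load 32/34]
  23 → USB stick 4 (new)  [load 23/34]
4 USB sticks opened.

4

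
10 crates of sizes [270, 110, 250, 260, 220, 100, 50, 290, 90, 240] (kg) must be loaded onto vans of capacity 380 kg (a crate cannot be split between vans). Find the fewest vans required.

6

Total = 290 + 270 + 260 + 250 + 240 + 220 + 110 + 100 + 90 + 50 = 1880 kg.
Lower bound: ⌈1880/380⌉ = 5 vans.
Also, 6 crates each exceed 190 kg, and no two of those can share a van, so at least 6 vans are needed.
A packing using 6 vans:
  van 1: 290 + 90 = 380
  van 2: 270 + 110 = 380
  van 3: 260 + 100 = 360
  van 4: 250 + 50 = 300
  van 5: 240 = 240
  van 6: 220 = 220
This matches the lower bound, so 6 is optimal.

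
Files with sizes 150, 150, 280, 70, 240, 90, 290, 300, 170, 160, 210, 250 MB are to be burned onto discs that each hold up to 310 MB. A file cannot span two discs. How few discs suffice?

9

Total = 300 + 290 + 280 + 250 + 240 + 210 + 170 + 160 + 150 + 150 + 90 + 70 = 2360 MB.
Lower bound: ⌈2360/310⌉ = 8 discs.
A packing using 9 discs:
  disc 1: 300 = 300
  disc 2: 290 = 290
  disc 3: 280 = 280
  disc 4: 250 = 250
  disc 5: 240 + 70 = 310
  disc 6: 210 + 90 = 300
  disc 7: 170 = 170
  disc 8: 160 + 150 = 310
  disc 9: 150 = 150
No arrangement into 8 discs stays within capacity, so 9 is optimal.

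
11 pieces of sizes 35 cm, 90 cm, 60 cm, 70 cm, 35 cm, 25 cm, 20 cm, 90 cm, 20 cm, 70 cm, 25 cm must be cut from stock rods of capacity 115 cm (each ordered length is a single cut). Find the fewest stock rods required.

Total = 90 + 90 + 70 + 70 + 60 + 35 + 35 + 25 + 25 + 20 + 20 = 540 cm.
Lower bound: ⌈540/115⌉ = 5 stock rods.
A packing using 5 stock rods:
  stock rod 1: 90 + 25 = 115
  stock rod 2: 90 + 25 = 115
  stock rod 3: 70 + 35 = 105
  stock rod 4: 70 + 35 = 105
  stock rod 5: 60 + 20 + 20 = 100
This matches the lower bound, so 5 is optimal.

5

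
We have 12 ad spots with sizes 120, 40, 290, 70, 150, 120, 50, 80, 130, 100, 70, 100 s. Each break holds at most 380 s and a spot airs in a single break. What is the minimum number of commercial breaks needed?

4

Total = 290 + 150 + 130 + 120 + 120 + 100 + 100 + 80 + 70 + 70 + 50 + 40 = 1320 s.
Lower bound: ⌈1320/380⌉ = 4 commercial breaks.
A packing using 4 commercial breaks:
  break 1: 290 + 80 = 370
  break 2: 150 + 130 + 100 = 380
  break 3: 120 + 120 + 100 + 40 = 380
  break 4: 70 + 70 + 50 = 190
This matches the lower bound, so 4 is optimal.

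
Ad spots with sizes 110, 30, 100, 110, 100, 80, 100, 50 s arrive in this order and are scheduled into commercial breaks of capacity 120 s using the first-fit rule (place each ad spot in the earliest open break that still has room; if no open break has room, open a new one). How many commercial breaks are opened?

  110 → break 1 (new)  [load 110/120]
  30 → break 2 (new)  [load 30/120]
  100 → break 3 (new)  [load 100/120]
  110 → break 4 (new)  [load 110/120]
  100 → break 5 (new)  [load 100/120]
  80 → break 2  [load 110/120]
  100 → break 6 (new)  [load 100/120]
  50 → break 7 (new)  [load 50/120]
7 commercial breaks opened.

7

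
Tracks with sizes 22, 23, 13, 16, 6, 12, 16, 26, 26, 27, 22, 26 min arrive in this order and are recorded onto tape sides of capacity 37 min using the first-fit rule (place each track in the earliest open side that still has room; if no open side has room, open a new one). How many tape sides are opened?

  22 → side 1 (new)  [load 22/37]
  23 → side 2 (new)  [load 23/37]
  13 → side 1  [load 35/37]
  16 → side 3 (new)  [load 16/37]
  6 → side 2  [load 29/37]
  12 → side 3  [load 28/37]
  16 → side 4 (new)  [load 16/37]
  26 → side 5 (new)  [load 26/37]
  26 → side 6 (new)  [load 26/37]
  27 → side 7 (new)  [load 27/37]
  22 → side 8 (new)  [load 22/37]
  26 → side 9 (new)  [load 26/37]
9 tape sides opened.

9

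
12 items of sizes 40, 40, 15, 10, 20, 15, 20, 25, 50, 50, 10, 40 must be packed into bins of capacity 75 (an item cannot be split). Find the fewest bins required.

5

Total = 50 + 50 + 40 + 40 + 40 + 25 + 20 + 20 + 15 + 15 + 10 + 10 = 335.
Lower bound: ⌈335/75⌉ = 5 bins.
A packing using 5 bins:
  bin 1: 50 + 25 = 75
  bin 2: 50 + 20 = 70
  bin 3: 40 + 20 + 15 = 75
  bin 4: 40 + 15 + 10 + 10 = 75
  bin 5: 40 = 40
This matches the lower bound, so 5 is optimal.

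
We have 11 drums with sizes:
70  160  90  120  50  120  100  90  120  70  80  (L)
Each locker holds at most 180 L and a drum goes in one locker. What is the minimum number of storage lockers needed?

7

Total = 160 + 120 + 120 + 120 + 100 + 90 + 90 + 80 + 70 + 70 + 50 = 1070 L.
Lower bound: ⌈1070/180⌉ = 6 storage lockers.
A packing using 7 storage lockers:
  locker 1: 160 = 160
  locker 2: 120 + 50 = 170
  locker 3: 120 = 120
  locker 4: 120 = 120
  locker 5: 100 + 80 = 180
  locker 6: 90 + 90 = 180
  locker 7: 70 + 70 = 140
No arrangement into 6 storage lockers stays within capacity, so 7 is optimal.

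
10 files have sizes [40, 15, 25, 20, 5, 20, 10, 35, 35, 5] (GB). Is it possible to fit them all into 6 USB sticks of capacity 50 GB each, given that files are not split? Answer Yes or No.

Yes

A valid assignment using 5 USB sticks:
  USB stick 1: 40 + 10 = 50
  USB stick 2: 35 + 15 = 50
  USB stick 3: 35 + 5 + 5 = 45
  USB stick 4: 25 + 20 = 45
  USB stick 5: 20 = 20
That uses only 5 ≤ 6, so 6 USB sticks are enough.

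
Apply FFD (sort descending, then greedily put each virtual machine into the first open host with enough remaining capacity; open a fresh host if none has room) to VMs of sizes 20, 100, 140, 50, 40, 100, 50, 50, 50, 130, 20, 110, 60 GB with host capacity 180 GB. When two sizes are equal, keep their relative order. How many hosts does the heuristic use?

6

Sorted descending: 140, 130, 110, 100, 100, 60, 50, 50, 50, 50, 40, 20, 20.
  140 → host 1 (new)  [load 140/180]
  130 → host 2 (new)  [load 130/180]
  110 → host 3 (new)  [load 110/180]
  100 → host 4 (new)  [load 100/180]
  100 → host 5 (new)  [load 100/180]
  60 → host 3  [load 170/180]
  50 → host 2  [load 180/180]
  50 → host 4  [load 150/180]
  50 → host 5  [load 150/180]
  50 → host 6 (new)  [load 50/180]
  40 → host 1  [load 180/180]
  20 → host 4  [load 170/180]
  20 → host 5  [load 170/180]
6 hosts opened.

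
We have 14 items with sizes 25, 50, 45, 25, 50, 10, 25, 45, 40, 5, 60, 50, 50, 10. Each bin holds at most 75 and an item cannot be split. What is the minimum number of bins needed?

Total = 60 + 50 + 50 + 50 + 50 + 45 + 45 + 40 + 25 + 25 + 25 + 10 + 10 + 5 = 490.
Lower bound: ⌈490/75⌉ = 7 bins.
Also, 8 items each exceed 75/2, and no two of those can share a bin, so at least 8 bins are needed.
A packing using 8 bins:
  bin 1: 60 + 10 + 5 = 75
  bin 2: 50 + 25 = 75
  bin 3: 50 + 25 = 75
  bin 4: 50 + 25 = 75
  bin 5: 50 + 10 = 60
  bin 6: 45 = 45
  bin 7: 45 = 45
  bin 8: 40 = 40
This matches the lower bound, so 8 is optimal.

8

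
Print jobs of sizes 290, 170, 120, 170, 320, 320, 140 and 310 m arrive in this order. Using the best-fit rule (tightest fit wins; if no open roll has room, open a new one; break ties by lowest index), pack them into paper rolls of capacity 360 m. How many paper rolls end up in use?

6

  290 → roll 1 (new)  [load 290/360]
  170 → roll 2 (new)  [load 170/360]
  120 → roll 2  [load 290/360]
  170 → roll 3 (new)  [load 170/360]
  320 → roll 4 (new)  [load 320/360]
  320 → roll 5 (new)  [load 320/360]
  140 → roll 3  [load 310/360]
  310 → roll 6 (new)  [load 310/360]
6 paper rolls opened.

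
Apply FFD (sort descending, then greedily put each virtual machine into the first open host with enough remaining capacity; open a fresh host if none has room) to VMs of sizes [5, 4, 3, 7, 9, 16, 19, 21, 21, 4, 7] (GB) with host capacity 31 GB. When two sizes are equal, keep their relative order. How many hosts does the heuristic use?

Sorted descending: 21, 21, 19, 16, 9, 7, 7, 5, 4, 4, 3.
  21 → host 1 (new)  [load 21/31]
  21 → host 2 (new)  [load 21/31]
  19 → host 3 (new)  [load 19/31]
  16 → host 4 (new)  [load 16/31]
  9 → host 1  [load 30/31]
  7 → host 2  [load 28/31]
  7 → host 3  [load 26/31]
  5 → host 3  [load 31/31]
  4 → host 4  [load 20/31]
  4 → host 4  [load 24/31]
  3 → host 2  [load 31/31]
4 hosts opened.

4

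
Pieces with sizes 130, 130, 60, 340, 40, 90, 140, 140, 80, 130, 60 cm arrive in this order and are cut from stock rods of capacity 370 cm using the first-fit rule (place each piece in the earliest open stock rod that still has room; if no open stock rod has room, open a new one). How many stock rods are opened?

  130 → stock rod 1 (new)  [load 130/370]
  130 → stock rod 1  [load 260/370]
  60 → stock rod 1  [load 320/370]
  340 → stock rod 2 (new)  [load 340/370]
  40 → stock rod 1  [load 360/370]
  90 → stock rod 3 (new)  [load 90/370]
  140 → stock rod 3  [load 230/370]
  140 → stock rod 3  [load 370/370]
  80 → stock rod 4 (new)  [load 80/370]
  130 → stock rod 4  [load 210/370]
  60 → stock rod 4  [load 270/370]
4 stock rods opened.

4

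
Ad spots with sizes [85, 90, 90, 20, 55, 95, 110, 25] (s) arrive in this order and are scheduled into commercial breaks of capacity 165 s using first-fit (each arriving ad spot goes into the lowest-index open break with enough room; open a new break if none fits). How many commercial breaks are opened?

  85 → break 1 (new)  [load 85/165]
  90 → break 2 (new)  [load 90/165]
  90 → break 3 (new)  [load 90/165]
  20 → break 1  [load 105/165]
  55 → break 1  [load 160/165]
  95 → break 4 (new)  [load 95/165]
  110 → break 5 (new)  [load 110/165]
  25 → break 2  [load 115/165]
5 commercial breaks opened.

5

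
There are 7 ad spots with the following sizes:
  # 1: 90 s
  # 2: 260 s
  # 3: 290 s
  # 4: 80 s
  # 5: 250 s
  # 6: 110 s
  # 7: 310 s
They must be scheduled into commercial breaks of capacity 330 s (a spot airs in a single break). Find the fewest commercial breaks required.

5

Total = 310 + 290 + 260 + 250 + 110 + 90 + 80 = 1390 s.
Lower bound: ⌈1390/330⌉ = 5 commercial breaks.
A packing using 5 commercial breaks:
  break 1: 310 = 310
  break 2: 290 = 290
  break 3: 260 = 260
  break 4: 250 + 80 = 330
  break 5: 110 + 90 = 200
This matches the lower bound, so 5 is optimal.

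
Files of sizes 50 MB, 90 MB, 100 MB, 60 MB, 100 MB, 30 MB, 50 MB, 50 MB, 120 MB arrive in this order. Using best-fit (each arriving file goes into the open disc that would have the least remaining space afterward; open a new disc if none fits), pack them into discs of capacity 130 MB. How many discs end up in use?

6

  50 → disc 1 (new)  [load 50/130]
  90 → disc 2 (new)  [load 90/130]
  100 → disc 3 (new)  [load 100/130]
  60 → disc 1  [load 110/130]
  100 → disc 4 (new)  [load 100/130]
  30 → disc 3  [load 130/130]
  50 → disc 5 (new)  [load 50/130]
  50 → disc 5  [load 100/130]
  120 → disc 6 (new)  [load 120/130]
6 discs opened.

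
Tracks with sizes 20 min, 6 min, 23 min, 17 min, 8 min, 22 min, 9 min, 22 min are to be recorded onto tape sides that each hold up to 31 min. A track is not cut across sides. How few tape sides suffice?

Total = 23 + 22 + 22 + 20 + 17 + 9 + 8 + 6 = 127 min.
Lower bound: ⌈127/31⌉ = 5 tape sides.
A packing using 5 tape sides:
  side 1: 23 + 8 = 31
  side 2: 22 + 9 = 31
  side 3: 22 + 6 = 28
  side 4: 20 = 20
  side 5: 17 = 17
This matches the lower bound, so 5 is optimal.

5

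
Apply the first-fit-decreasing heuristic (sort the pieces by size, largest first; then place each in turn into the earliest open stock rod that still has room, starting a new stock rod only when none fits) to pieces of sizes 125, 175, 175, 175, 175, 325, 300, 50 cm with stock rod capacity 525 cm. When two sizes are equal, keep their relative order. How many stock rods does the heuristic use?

3

Sorted descending: 325, 300, 175, 175, 175, 175, 125, 50.
  325 → stock rod 1 (new)  [load 325/525]
  300 → stock rod 2 (new)  [load 300/525]
  175 → stock rod 1  [load 500/525]
  175 → stock rod 2  [load 475/525]
  175 → stock rod 3 (new)  [load 175/525]
  175 → stock rod 3  [load 350/525]
  125 → stock rod 3  [load 475/525]
  50 → stock rod 2  [load 525/525]
3 stock rods opened.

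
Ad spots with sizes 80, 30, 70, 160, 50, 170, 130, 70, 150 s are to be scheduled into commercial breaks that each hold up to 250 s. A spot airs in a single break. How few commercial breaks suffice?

Total = 170 + 160 + 150 + 130 + 80 + 70 + 70 + 50 + 30 = 910 s.
Lower bound: ⌈910/250⌉ = 4 commercial breaks.
A packing using 4 commercial breaks:
  break 1: 170 + 80 = 250
  break 2: 160 + 70 = 230
  break 3: 150 + 70 + 30 = 250
  break 4: 130 + 50 = 180
This matches the lower bound, so 4 is optimal.

4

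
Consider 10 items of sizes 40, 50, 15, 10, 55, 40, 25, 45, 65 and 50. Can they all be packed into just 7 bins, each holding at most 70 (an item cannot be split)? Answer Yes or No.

Yes

A valid assignment using 7 bins:
  bin 1: 65 = 65
  bin 2: 55 + 15 = 70
  bin 3: 50 + 10 = 60
  bin 4: 50 = 50
  bin 5: 45 + 25 = 70
  bin 6: 40 = 40
  bin 7: 40 = 40
Every load is within 70, so 7 bins suffice.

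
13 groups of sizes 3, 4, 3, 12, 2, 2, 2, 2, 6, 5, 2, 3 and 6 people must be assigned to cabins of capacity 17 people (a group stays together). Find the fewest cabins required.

Total = 12 + 6 + 6 + 5 + 4 + 3 + 3 + 3 + 2 + 2 + 2 + 2 + 2 = 52 people.
Lower bound: ⌈52/17⌉ = 4 cabins.
A packing using 4 cabins:
  cabin 1: 12 + 5 = 17
  cabin 2: 6 + 6 + 4 = 16
  cabin 3: 3 + 3 + 3 + 2 + 2 + 2 + 2 = 17
  cabin 4: 2 = 2
This matches the lower bound, so 4 is optimal.

4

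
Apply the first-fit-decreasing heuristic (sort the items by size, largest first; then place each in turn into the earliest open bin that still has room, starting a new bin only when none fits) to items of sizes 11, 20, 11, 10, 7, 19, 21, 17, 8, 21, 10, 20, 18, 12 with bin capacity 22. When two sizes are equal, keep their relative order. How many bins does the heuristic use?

Sorted descending: 21, 21, 20, 20, 19, 18, 17, 12, 11, 11, 10, 10, 8, 7.
  21 → bin 1 (new)  [load 21/22]
  21 → bin 2 (new)  [load 21/22]
  20 → bin 3 (new)  [load 20/22]
  20 → bin 4 (new)  [load 20/22]
  19 → bin 5 (new)  [load 19/22]
  18 → bin 6 (new)  [load 18/22]
  17 → bin 7 (new)  [load 17/22]
  12 → bin 8 (new)  [load 12/22]
  11 → bin 9 (new)  [load 11/22]
  11 → bin 9  [load 22/22]
  10 → bin 8  [load 22/22]
  10 → bin 10 (new)  [load 10/22]
  8 → bin 10  [load 18/22]
  7 → bin 11 (new)  [load 7/22]
11 bins opened.

11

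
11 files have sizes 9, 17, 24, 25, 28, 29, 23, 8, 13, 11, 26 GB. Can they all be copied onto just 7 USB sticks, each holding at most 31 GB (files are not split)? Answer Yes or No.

No

Total = 213 GB; ⌈213/31⌉ = 7.
The bound of 7 does not rule out 7, but exhaustive search shows no assignment into 7 USB sticks of capacity 31 GB exists — the minimum is 8.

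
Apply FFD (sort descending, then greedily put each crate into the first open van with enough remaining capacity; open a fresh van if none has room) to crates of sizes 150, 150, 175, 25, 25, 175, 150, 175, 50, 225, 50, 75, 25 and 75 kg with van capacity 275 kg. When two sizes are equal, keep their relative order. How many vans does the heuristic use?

Sorted descending: 225, 175, 175, 175, 150, 150, 150, 75, 75, 50, 50, 25, 25, 25.
  225 → van 1 (new)  [load 225/275]
  175 → van 2 (new)  [load 175/275]
  175 → van 3 (new)  [load 175/275]
  175 → van 4 (new)  [load 175/275]
  150 → van 5 (new)  [load 150/275]
  150 → van 6 (new)  [load 150/275]
  150 → van 7 (new)  [load 150/275]
  75 → van 2  [load 250/275]
  75 → van 3  [load 250/275]
  50 → van 1  [load 275/275]
  50 → van 4  [load 225/275]
  25 → van 2  [load 275/275]
  25 → van 3  [load 275/275]
  25 → van 4  [load 250/275]
7 vans opened.

7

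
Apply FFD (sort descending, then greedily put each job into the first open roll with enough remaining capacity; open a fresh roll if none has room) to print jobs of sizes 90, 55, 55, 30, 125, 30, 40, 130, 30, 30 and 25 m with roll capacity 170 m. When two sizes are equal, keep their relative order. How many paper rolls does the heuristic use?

Sorted descending: 130, 125, 90, 55, 55, 40, 30, 30, 30, 30, 25.
  130 → roll 1 (new)  [load 130/170]
  125 → roll 2 (new)  [load 125/170]
  90 → roll 3 (new)  [load 90/170]
  55 → roll 3  [load 145/170]
  55 → roll 4 (new)  [load 55/170]
  40 → roll 1  [load 170/170]
  30 → roll 2  [load 155/170]
  30 → roll 4  [load 85/170]
  30 → roll 4  [load 115/170]
  30 → roll 4  [load 145/170]
  25 → roll 3  [load 170/170]
4 paper rolls opened.

4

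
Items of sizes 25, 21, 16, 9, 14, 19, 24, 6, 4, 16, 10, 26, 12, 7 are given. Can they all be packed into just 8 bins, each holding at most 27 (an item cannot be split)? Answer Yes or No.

Total = 209; ⌈209/27⌉ = 8.
The bound of 8 does not rule out 8, but exhaustive search shows no assignment into 8 bins of capacity 27 exists — the minimum is 9.

No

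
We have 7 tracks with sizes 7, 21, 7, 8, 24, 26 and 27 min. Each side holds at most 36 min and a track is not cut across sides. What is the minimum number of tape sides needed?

4

Total = 27 + 26 + 24 + 21 + 8 + 7 + 7 = 120 min.
Lower bound: ⌈120/36⌉ = 4 tape sides.
A packing using 4 tape sides:
  side 1: 27 + 8 = 35
  side 2: 26 + 7 = 33
  side 3: 24 + 7 = 31
  side 4: 21 = 21
This matches the lower bound, so 4 is optimal.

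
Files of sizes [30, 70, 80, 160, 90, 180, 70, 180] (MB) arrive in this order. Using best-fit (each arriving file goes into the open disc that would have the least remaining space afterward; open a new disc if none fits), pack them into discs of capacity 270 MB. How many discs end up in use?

  30 → disc 1 (new)  [load 30/270]
  70 → disc 1  [load 100/270]
  80 → disc 1  [load 180/270]
  160 → disc 2 (new)  [load 160/270]
  90 → disc 1  [load 270/270]
  180 → disc 3 (new)  [load 180/270]
  70 → disc 3  [load 250/270]
  180 → disc 4 (new)  [load 180/270]
4 discs opened.

4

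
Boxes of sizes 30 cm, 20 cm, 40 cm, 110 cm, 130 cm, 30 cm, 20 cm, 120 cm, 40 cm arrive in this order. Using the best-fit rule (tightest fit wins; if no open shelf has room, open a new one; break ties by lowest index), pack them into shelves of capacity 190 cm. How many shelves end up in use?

4

  30 → shelf 1 (new)  [load 30/190]
  20 → shelf 1  [load 50/190]
  40 → shelf 1  [load 90/190]
  110 → shelf 2 (new)  [load 110/190]
  130 → shelf 3 (new)  [load 130/190]
  30 → shelf 3  [load 160/190]
  20 → shelf 3  [load 180/190]
  120 → shelf 4 (new)  [load 120/190]
  40 → shelf 4  [load 160/190]
4 shelves opened.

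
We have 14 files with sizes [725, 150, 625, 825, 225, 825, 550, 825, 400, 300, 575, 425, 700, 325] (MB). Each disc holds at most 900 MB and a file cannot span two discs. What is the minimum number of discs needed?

Total = 825 + 825 + 825 + 725 + 700 + 625 + 575 + 550 + 425 + 400 + 325 + 300 + 225 + 150 = 7475 MB.
Lower bound: ⌈7475/900⌉ = 9 discs.
A packing using 9 discs:
  disc 1: 825 = 825
  disc 2: 825 = 825
  disc 3: 825 = 825
  disc 4: 725 + 150 = 875
  disc 5: 700 = 700
  disc 6: 625 + 225 = 850
  disc 7: 575 + 325 = 900
  disc 8: 550 + 300 = 850
  disc 9: 425 + 400 = 825
This matches the lower bound, so 9 is optimal.

9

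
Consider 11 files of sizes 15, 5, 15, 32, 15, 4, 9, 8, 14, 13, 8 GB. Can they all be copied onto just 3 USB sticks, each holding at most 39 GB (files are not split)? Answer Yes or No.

No

Total = 138 GB; ⌈138/39⌉ = 4.
At least 4 USB sticks are required, but only 3 are allowed.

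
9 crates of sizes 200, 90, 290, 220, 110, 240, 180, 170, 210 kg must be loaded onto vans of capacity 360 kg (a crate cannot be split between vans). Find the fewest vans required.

6

Total = 290 + 240 + 220 + 210 + 200 + 180 + 170 + 110 + 90 = 1710 kg.
Lower bound: ⌈1710/360⌉ = 5 vans.
A packing using 6 vans:
  van 1: 290 = 290
  van 2: 240 + 110 = 350
  van 3: 220 + 90 = 310
  van 4: 210 = 210
  van 5: 200 = 200
  van 6: 180 + 170 = 350
No arrangement into 5 vans stays within capacity, so 6 is optimal.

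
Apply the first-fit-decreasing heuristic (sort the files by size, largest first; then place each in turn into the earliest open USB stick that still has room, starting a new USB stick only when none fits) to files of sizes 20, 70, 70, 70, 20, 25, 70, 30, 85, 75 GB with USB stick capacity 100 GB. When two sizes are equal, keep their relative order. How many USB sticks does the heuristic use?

6

Sorted descending: 85, 75, 70, 70, 70, 70, 30, 25, 20, 20.
  85 → USB stick 1 (new)  [load 85/100]
  75 → USB stick 2 (new)  [load 75/100]
  70 → USB stick 3 (new)  [load 70/100]
  70 → USB stick 4 (new)  [load 70/100]
  70 → USB stick 5 (new)  [load 70/100]
  70 → USB stick 6 (new)  [load 70/100]
  30 → USB stick 3  [load 100/100]
  25 → USB stick 2  [load 100/100]
  20 → USB stick 4  [load 90/100]
  20 → USB stick 5  [load 90/100]
6 USB sticks opened.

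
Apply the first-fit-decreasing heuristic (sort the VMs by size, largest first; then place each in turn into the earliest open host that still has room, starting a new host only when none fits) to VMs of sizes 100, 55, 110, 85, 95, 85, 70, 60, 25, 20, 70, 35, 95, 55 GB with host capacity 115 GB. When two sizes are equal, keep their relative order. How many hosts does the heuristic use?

Sorted descending: 110, 100, 95, 95, 85, 85, 70, 70, 60, 55, 55, 35, 25, 20.
  110 → host 1 (new)  [load 110/115]
  100 → host 2 (new)  [load 100/115]
  95 → host 3 (new)  [load 95/115]
  95 → host 4 (new)  [load 95/115]
  85 → host 5 (new)  [load 85/115]
  85 → host 6 (new)  [load 85/115]
  70 → host 7 (new)  [load 70/115]
  70 → host 8 (new)  [load 70/115]
  60 → host 9 (new)  [load 60/115]
  55 → host 9  [load 115/115]
  55 → host 10 (new)  [load 55/115]
  35 → host 7  [load 105/115]
  25 → host 5  [load 110/115]
  20 → host 3  [load 115/115]
10 hosts opened.

10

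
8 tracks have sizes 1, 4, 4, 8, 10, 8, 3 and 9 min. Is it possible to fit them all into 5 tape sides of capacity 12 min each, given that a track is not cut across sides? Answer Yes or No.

Yes

A valid assignment using 4 tape sides:
  side 1: 10 + 1 = 11
  side 2: 9 + 3 = 12
  side 3: 8 + 4 = 12
  side 4: 8 + 4 = 12
That uses only 4 ≤ 5, so 5 tape sides are enough.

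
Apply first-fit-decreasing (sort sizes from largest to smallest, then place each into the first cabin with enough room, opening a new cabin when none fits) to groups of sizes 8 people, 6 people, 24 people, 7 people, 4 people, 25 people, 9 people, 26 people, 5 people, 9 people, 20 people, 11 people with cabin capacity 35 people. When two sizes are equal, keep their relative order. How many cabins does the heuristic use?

Sorted descending: 26, 25, 24, 20, 11, 9, 9, 8, 7, 6, 5, 4.
  26 → cabin 1 (new)  [load 26/35]
  25 → cabin 2 (new)  [load 25/35]
  24 → cabin 3 (new)  [load 24/35]
  20 → cabin 4 (new)  [load 20/35]
  11 → cabin 3  [load 35/35]
  9 → cabin 1  [load 35/35]
  9 → cabin 2  [load 34/35]
  8 → cabin 4  [load 28/35]
  7 → cabin 4  [load 35/35]
  6 → cabin 5 (new)  [load 6/35]
  5 → cabin 5  [load 11/35]
  4 → cabin 5  [load 15/35]
5 cabins opened.

5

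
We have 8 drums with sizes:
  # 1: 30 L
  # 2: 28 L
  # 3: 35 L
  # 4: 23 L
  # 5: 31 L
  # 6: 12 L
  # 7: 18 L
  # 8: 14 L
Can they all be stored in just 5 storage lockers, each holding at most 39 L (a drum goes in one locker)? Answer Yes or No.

Total = 191 L; ⌈191/39⌉ = 5.
The bound of 5 does not rule out 5, but exhaustive search shows no assignment into 5 storage lockers of capacity 39 L exists — the minimum is 6.

No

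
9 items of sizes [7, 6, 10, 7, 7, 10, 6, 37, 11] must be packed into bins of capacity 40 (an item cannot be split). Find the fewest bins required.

3

Total = 37 + 11 + 10 + 10 + 7 + 7 + 7 + 6 + 6 = 101.
Lower bound: ⌈101/40⌉ = 3 bins.
A packing using 3 bins:
  bin 1: 37 = 37
  bin 2: 11 + 10 + 10 + 7 = 38
  bin 3: 7 + 7 + 6 + 6 = 26
This matches the lower bound, so 3 is optimal.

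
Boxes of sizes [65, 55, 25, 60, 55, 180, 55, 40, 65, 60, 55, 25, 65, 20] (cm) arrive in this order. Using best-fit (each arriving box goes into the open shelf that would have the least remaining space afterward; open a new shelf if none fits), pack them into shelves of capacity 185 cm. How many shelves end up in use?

5

  65 → shelf 1 (new)  [load 65/185]
  55 → shelf 1  [load 120/185]
  25 → shelf 1  [load 145/185]
  60 → shelf 2 (new)  [load 60/185]
  55 → shelf 2  [load 115/185]
  180 → shelf 3 (new)  [load 180/185]
  55 → shelf 2  [load 170/185]
  40 → shelf 1  [load 185/185]
  65 → shelf 4 (new)  [load 65/185]
  60 → shelf 4  [load 125/185]
  55 → shelf 4  [load 180/185]
  25 → shelf 5 (new)  [load 25/185]
  65 → shelf 5  [load 90/185]
  20 → shelf 5  [load 110/185]
5 shelves opened.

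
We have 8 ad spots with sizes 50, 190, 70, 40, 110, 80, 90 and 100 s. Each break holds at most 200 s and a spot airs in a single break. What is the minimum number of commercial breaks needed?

4

Total = 190 + 110 + 100 + 90 + 80 + 70 + 50 + 40 = 730 s.
Lower bound: ⌈730/200⌉ = 4 commercial breaks.
A packing using 4 commercial breaks:
  break 1: 190 = 190
  break 2: 110 + 90 = 200
  break 3: 100 + 80 = 180
  break 4: 70 + 50 + 40 = 160
This matches the lower bound, so 4 is optimal.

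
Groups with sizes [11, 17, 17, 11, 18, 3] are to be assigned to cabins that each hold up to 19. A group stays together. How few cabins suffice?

Total = 18 + 17 + 17 + 11 + 11 + 3 = 77.
Lower bound: ⌈77/19⌉ = 5 cabins.
A packing using 5 cabins:
  cabin 1: 18 = 18
  cabin 2: 17 = 17
  cabin 3: 17 = 17
  cabin 4: 11 + 3 = 14
  cabin 5: 11 = 11
This matches the lower bound, so 5 is optimal.

5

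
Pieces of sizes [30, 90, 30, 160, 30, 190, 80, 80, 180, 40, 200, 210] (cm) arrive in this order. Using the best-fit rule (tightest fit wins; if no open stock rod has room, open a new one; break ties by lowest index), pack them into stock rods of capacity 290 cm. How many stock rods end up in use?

6

  30 → stock rod 1 (new)  [load 30/290]
  90 → stock rod 1  [load 120/290]
  30 → stock rod 1  [load 150/290]
  160 → stock rod 2 (new)  [load 160/290]
  30 → stock rod 2  [load 190/290]
  190 → stock rod 3 (new)  [load 190/290]
  80 → stock rod 2  [load 270/290]
  80 → stock rod 3  [load 270/290]
  180 → stock rod 4 (new)  [load 180/290]
  40 → stock rod 4  [load 220/290]
  200 → stock rod 5 (new)  [load 200/290]
  210 → stock rod 6 (new)  [load 210/290]
6 stock rods opened.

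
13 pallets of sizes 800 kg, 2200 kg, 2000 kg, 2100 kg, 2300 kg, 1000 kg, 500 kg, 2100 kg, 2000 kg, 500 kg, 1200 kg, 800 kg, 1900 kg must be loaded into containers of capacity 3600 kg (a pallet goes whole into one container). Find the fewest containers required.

7

Total = 2300 + 2200 + 2100 + 2100 + 2000 + 2000 + 1900 + 1200 + 1000 + 800 + 800 + 500 + 500 = 19400 kg.
Lower bound: ⌈19400/3600⌉ = 6 containers.
Also, 7 pallets each exceed 1800 kg, and no two of those can share a container, so at least 7 containers are needed.
A packing using 7 containers:
  container 1: 2300 + 1200 = 3500
  container 2: 2200 + 1000 = 3200
  container 3: 2100 + 800 + 500 = 3400
  container 4: 2100 + 800 + 500 = 3400
  container 5: 2000 = 2000
  container 6: 2000 = 2000
  container 7: 1900 = 1900
This matches the lower bound, so 7 is optimal.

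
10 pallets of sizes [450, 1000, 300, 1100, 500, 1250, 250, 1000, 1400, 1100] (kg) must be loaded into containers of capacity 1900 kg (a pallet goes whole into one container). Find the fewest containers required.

Total = 1400 + 1250 + 1100 + 1100 + 1000 + 1000 + 500 + 450 + 300 + 250 = 8350 kg.
Lower bound: ⌈8350/1900⌉ = 5 containers.
Also, 6 pallets each exceed 950 kg, and no two of those can share a container, so at least 6 containers are needed.
A packing using 6 containers:
  container 1: 1400 + 500 = 1900
  container 2: 1250 + 450 = 1700
  container 3: 1100 + 300 + 250 = 1650
  container 4: 1100 = 1100
  container 5: 1000 = 1000
  container 6: 1000 = 1000
This matches the lower bound, so 6 is optimal.

6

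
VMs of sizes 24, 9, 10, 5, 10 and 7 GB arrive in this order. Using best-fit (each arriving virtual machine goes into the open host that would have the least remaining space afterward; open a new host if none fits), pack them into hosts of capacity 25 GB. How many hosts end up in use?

3

  24 → host 1 (new)  [load 24/25]
  9 → host 2 (new)  [load 9/25]
  10 → host 2  [load 19/25]
  5 → host 2  [load 24/25]
  10 → host 3 (new)  [load 10/25]
  7 → host 3  [load 17/25]
3 hosts opened.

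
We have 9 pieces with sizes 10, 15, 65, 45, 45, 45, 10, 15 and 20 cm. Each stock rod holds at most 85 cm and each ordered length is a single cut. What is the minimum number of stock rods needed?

Total = 65 + 45 + 45 + 45 + 20 + 15 + 15 + 10 + 10 = 270 cm.
Lower bound: ⌈270/85⌉ = 4 stock rods.
A packing using 4 stock rods:
  stock rod 1: 65 + 20 = 85
  stock rod 2: 45 + 15 + 15 + 10 = 85
  stock rod 3: 45 + 10 = 55
  stock rod 4: 45 = 45
This matches the lower bound, so 4 is optimal.

4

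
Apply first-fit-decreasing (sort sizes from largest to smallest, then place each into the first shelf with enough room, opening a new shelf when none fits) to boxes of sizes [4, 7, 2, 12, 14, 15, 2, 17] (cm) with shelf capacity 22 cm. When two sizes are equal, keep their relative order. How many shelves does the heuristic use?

4

Sorted descending: 17, 15, 14, 12, 7, 4, 2, 2.
  17 → shelf 1 (new)  [load 17/22]
  15 → shelf 2 (new)  [load 15/22]
  14 → shelf 3 (new)  [load 14/22]
  12 → shelf 4 (new)  [load 12/22]
  7 → shelf 2  [load 22/22]
  4 → shelf 1  [load 21/22]
  2 → shelf 3  [load 16/22]
  2 → shelf 3  [load 18/22]
4 shelves opened.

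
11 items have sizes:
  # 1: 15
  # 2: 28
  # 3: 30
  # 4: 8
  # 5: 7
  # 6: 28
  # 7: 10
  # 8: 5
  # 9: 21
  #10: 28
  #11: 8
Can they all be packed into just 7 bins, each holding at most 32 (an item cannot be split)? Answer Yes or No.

A valid assignment using 7 bins:
  bin 1: 30 = 30
  bin 2: 28 = 28
  bin 3: 28 = 28
  bin 4: 28 = 28
  bin 5: 21 + 10 = 31
  bin 6: 15 + 8 + 8 = 31
  bin 7: 7 + 5 = 12
Every load is within 32, so 7 bins suffice.

Yes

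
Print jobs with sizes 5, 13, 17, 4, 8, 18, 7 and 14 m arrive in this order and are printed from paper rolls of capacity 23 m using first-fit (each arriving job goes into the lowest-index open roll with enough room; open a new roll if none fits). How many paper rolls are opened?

  5 → roll 1 (new)  [load 5/23]
  13 → roll 1  [load 18/23]
  17 → roll 2 (new)  [load 17/23]
  4 → roll 1  [load 22/23]
  8 → roll 3 (new)  [load 8/23]
  18 → roll 4 (new)  [load 18/23]
  7 → roll 3  [load 15/23]
  14 → roll 5 (new)  [load 14/23]
5 paper rolls opened.

5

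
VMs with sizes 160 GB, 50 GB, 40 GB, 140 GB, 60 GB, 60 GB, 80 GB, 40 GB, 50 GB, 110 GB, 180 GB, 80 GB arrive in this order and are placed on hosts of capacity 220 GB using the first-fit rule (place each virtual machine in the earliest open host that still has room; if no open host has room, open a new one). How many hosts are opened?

  160 → host 1 (new)  [load 160/220]
  50 → host 1  [load 210/220]
  40 → host 2 (new)  [load 40/220]
  140 → host 2  [load 180/220]
  60 → host 3 (new)  [load 60/220]
  60 → host 3  [load 120/220]
  80 → host 3  [load 200/220]
  40 → host 2  [load 220/220]
  50 → host 4 (new)  [load 50/220]
  110 → host 4  [load 160/220]
  180 → host 5 (new)  [load 180/220]
  80 → host 6 (new)  [load 80/220]
6 hosts opened.

6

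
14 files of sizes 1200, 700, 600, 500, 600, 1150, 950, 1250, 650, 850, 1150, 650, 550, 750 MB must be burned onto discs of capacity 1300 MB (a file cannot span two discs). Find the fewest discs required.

Total = 1250 + 1200 + 1150 + 1150 + 950 + 850 + 750 + 700 + 650 + 650 + 600 + 600 + 550 + 500 = 11550 MB.
Lower bound: ⌈11550/1300⌉ = 9 discs.
A packing using 10 discs:
  disc 1: 1250 = 1250
  disc 2: 1200 = 1200
  disc 3: 1150 = 1150
  disc 4: 1150 = 1150
  disc 5: 950 = 950
  disc 6: 850 = 850
  disc 7: 750 + 550 = 1300
  disc 8: 700 + 600 = 1300
  disc 9: 650 + 650 = 1300
  disc 10: 600 + 500 = 1100
No arrangement into 9 discs stays within capacity, so 10 is optimal.

10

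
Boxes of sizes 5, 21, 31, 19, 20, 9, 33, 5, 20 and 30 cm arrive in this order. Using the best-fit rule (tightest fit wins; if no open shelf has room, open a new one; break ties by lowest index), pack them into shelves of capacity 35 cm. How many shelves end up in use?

  5 → shelf 1 (new)  [load 5/35]
  21 → shelf 1  [load 26/35]
  31 → shelf 2 (new)  [load 31/35]
  19 → shelf 3 (new)  [load 19/35]
  20 → shelf 4 (new)  [load 20/35]
  9 → shelf 1  [load 35/35]
  33 → shelf 5 (new)  [load 33/35]
  5 → shelf 4  [load 25/35]
  20 → shelf 6 (new)  [load 20/35]
  30 → shelf 7 (new)  [load 30/35]
7 shelves opened.

7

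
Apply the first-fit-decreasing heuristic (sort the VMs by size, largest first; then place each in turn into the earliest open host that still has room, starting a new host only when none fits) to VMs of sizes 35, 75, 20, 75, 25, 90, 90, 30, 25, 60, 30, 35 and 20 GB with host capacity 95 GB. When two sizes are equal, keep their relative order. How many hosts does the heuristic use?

Sorted descending: 90, 90, 75, 75, 60, 35, 35, 30, 30, 25, 25, 20, 20.
  90 → host 1 (new)  [load 90/95]
  90 → host 2 (new)  [load 90/95]
  75 → host 3 (new)  [load 75/95]
  75 → host 4 (new)  [load 75/95]
  60 → host 5 (new)  [load 60/95]
  35 → host 5  [load 95/95]
  35 → host 6 (new)  [load 35/95]
  30 → host 6  [load 65/95]
  30 → host 6  [load 95/95]
  25 → host 7 (new)  [load 25/95]
  25 → host 7  [load 50/95]
  20 → host 3  [load 95/95]
  20 → host 4  [load 95/95]
7 hosts opened.

7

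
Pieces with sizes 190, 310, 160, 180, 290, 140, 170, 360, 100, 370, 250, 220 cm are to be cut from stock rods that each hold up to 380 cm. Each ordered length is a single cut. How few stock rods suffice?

Total = 370 + 360 + 310 + 290 + 250 + 220 + 190 + 180 + 170 + 160 + 140 + 100 = 2740 cm.
Lower bound: ⌈2740/380⌉ = 8 stock rods.
A packing using 8 stock rods:
  stock rod 1: 370 = 370
  stock rod 2: 360 = 360
  stock rod 3: 310 = 310
  stock rod 4: 290 = 290
  stock rod 5: 250 + 100 = 350
  stock rod 6: 220 + 160 = 380
  stock rod 7: 190 + 180 = 370
  stock rod 8: 170 + 140 = 310
This matches the lower bound, so 8 is optimal.

8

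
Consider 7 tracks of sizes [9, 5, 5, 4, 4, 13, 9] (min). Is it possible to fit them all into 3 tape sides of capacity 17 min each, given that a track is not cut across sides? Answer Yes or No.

No

Total = 49 min; ⌈49/17⌉ = 3.
The bound of 3 does not rule out 3, but exhaustive search shows no assignment into 3 tape sides of capacity 17 min exists — the minimum is 4.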